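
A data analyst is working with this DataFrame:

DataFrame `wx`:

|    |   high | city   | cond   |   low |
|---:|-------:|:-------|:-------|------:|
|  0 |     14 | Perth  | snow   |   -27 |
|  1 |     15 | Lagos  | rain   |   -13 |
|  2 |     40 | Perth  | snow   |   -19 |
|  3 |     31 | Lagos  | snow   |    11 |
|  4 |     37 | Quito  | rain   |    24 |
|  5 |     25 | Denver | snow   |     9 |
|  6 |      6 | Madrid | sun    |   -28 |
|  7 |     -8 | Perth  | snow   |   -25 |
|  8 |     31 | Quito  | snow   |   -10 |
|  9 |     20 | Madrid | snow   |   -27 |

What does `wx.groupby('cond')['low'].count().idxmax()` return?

snow

group by cond, count of low:
cond
rain    2
snow    7
sun     1
Name: low, dtype: int64
Taking the label with the largest value gives snow.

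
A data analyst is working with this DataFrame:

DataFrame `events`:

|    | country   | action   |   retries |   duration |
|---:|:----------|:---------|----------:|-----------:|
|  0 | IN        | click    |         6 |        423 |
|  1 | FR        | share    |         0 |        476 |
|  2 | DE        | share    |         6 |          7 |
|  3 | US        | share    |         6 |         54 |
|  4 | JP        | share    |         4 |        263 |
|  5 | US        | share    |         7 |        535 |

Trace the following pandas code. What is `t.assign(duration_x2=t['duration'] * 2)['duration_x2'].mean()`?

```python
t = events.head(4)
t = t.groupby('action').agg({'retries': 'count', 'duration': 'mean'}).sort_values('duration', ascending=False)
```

602.0

take first 4 rows:
  country action  retries  duration
0      IN  click        6       423
1      FR  share        0       476
2      DE  share        6         7
3      US  share        6        54
group by action: count(retries), mean(duration):
        retries  duration
action                   
click         1     423.0
share         3     179.0
sort by duration descending:
        retries  duration
action                   
click         1     423.0
share         3     179.0
add column duration_x2 = t['duration'] * 2:
        retries  duration  duration_x2
action                                
click         1     423.0        846.0
share         3     179.0        358.0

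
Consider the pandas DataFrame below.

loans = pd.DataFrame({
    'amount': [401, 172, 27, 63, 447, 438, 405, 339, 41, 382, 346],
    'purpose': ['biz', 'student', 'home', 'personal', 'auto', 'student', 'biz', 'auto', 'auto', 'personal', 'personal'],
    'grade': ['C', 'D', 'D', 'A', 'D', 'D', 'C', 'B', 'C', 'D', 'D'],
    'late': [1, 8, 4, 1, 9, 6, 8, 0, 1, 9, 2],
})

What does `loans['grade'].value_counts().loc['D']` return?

6

value_counts of grade:
grade
D    6
C    3
A    1
B    1
Name: count, dtype: int64
Finally, value at index 'D' = 6.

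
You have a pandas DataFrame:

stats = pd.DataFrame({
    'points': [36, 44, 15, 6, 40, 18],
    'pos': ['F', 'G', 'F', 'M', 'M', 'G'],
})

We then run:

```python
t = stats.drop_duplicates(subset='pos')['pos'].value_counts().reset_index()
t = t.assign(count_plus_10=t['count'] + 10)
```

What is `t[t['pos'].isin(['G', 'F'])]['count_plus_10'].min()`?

11

drop duplicate pos (keep=first):
   points pos
0      36   F
1      44   G
3       6   M
value_counts of pos:
pos
F    1
G    1
M    1
Name: count, dtype: int64
reset_index():
  pos  count
0   F      1
1   G      1
2   M      1
add column count_plus_10 = t['count'] + 10:
  pos  count  count_plus_10
0   F      1             11
1   G      1             11
2   M      1             11
filter rows where pos in ['G', 'F']:
  pos  count  count_plus_10
0   F      1             11
1   G      1             11
Taking the min of column 'count_plus_10' gives 11.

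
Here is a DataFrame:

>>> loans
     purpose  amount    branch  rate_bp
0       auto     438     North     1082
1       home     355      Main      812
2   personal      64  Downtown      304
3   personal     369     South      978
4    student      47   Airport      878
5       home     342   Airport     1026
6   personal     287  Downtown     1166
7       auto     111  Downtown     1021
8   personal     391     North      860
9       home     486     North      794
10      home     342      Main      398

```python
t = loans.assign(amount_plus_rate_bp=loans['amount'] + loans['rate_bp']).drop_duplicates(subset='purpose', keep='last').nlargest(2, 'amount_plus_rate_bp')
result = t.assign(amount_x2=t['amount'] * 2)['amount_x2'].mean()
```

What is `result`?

502.0

add column amount_plus_rate_bp = loans['amount'] + loans['rate_bp']:
     purpose  amount    branch  rate_bp  amount_plus_rate_bp
0       auto     438     North     1082                 1520
1       home     355      Main      812                 1167
2   personal      64  Downtown      304                  368
3   personal     369     South      978                 1347
4    student      47   Airport      878                  925
5       home     342   Airport     1026                 1368
6   personal     287  Downtown     1166                 1453
7       auto     111  Downtown     1021                 1132
8   personal     391     North      860                 1251
9       home     486     North      794                 1280
10      home     342      Main      398                  740
drop duplicate purpose (keep=last):
     purpose  amount    branch  rate_bp  amount_plus_rate_bp
4    student      47   Airport      878                  925
7       auto     111  Downtown     1021                 1132
8   personal     391     North      860                 1251
10      home     342      Main      398                  740
take 2 rows with largest amount_plus_rate_bp:
    purpose  amount    branch  rate_bp  amount_plus_rate_bp
8  personal     391     North      860                 1251
7      auto     111  Downtown     1021                 1132
add column amount_x2 = t['amount'] * 2:
    purpose  amount    branch  rate_bp  amount_plus_rate_bp  amount_x2
8  personal     391     North      860                 1251        782
7      auto     111  Downtown     1021                 1132        222
The mean of column 'amount_x2' is 502.0.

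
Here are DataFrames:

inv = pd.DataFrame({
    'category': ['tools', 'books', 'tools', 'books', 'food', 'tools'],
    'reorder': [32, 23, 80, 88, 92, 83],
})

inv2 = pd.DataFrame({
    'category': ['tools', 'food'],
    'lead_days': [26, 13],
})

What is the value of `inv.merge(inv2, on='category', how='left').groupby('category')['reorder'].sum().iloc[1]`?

92

merge on 'category' (how='left') → 6 rows:
  category  reorder  lead_days
0    tools       32       26.0
1    books       23        NaN
2    tools       80       26.0
3    books       88        NaN
4     food       92       13.0
5    tools       83       26.0
group by category, sum of reorder:
category
books    111
food      92
tools    195
Name: reorder, dtype: int64
Taking the value at position 1 gives 92.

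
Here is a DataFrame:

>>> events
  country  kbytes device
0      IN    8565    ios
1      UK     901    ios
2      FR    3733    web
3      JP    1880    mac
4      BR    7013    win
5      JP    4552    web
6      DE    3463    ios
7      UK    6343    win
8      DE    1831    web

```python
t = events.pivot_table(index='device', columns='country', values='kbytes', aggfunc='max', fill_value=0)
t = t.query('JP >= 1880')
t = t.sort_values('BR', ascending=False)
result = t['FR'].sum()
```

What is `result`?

pivot: rows=device, cols=country, max(kbytes):
country    BR    DE    FR    IN    JP    UK
device                                     
ios         0  3463     0  8565     0   901
mac         0     0     0     0  1880     0
web         0  1831  3733     0  4552     0
win      7013     0     0     0     0  6343
filter rows where JP >= 1880:
country  BR    DE    FR  IN    JP  UK
device                               
mac       0     0     0   0  1880   0
web       0  1831  3733   0  4552   0
sort by BR descending:
country  BR    DE    FR  IN    JP  UK
device                               
mac       0     0     0   0  1880   0
web       0  1831  3733   0  4552   0
Finally, sum of column 'FR' = 3733.

3733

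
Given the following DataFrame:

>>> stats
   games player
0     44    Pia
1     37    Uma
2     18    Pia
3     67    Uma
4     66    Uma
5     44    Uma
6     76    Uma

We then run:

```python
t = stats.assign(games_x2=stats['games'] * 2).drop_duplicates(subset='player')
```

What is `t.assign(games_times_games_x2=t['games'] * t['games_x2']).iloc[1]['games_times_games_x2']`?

2738

add column games_x2 = stats['games'] * 2:
   games player  games_x2
0     44    Pia        88
1     37    Uma        74
2     18    Pia        36
3     67    Uma       134
4     66    Uma       132
5     44    Uma        88
6     76    Uma       152
drop duplicate player (keep=first):
   games player  games_x2
0     44    Pia        88
1     37    Uma        74
add column games_times_games_x2 = t['games'] * t['games_x2']:
   games player  games_x2  games_times_games_x2
0     44    Pia        88                  3872
1     37    Uma        74                  2738
Reading off the value at position 1, column 'games_times_games_x2', we get 2738.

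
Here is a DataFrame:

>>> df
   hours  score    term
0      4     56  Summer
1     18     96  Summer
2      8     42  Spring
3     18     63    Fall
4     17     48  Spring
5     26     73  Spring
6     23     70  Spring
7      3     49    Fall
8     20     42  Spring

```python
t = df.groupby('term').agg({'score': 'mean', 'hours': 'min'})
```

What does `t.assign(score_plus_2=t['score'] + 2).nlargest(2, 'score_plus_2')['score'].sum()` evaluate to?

group by term: mean(score), min(hours):
        score  hours
term                
Fall     56.0      3
Spring   55.0      8
Summer   76.0      4
add column score_plus_2 = t['score'] + 2:
        score  hours  score_plus_2
term                              
Fall     56.0      3          58.0
Spring   55.0      8          57.0
Summer   76.0      4          78.0
take 2 rows with largest score_plus_2:
        score  hours  score_plus_2
term                              
Summer   76.0      4          78.0
Fall     56.0      3          58.0

132.0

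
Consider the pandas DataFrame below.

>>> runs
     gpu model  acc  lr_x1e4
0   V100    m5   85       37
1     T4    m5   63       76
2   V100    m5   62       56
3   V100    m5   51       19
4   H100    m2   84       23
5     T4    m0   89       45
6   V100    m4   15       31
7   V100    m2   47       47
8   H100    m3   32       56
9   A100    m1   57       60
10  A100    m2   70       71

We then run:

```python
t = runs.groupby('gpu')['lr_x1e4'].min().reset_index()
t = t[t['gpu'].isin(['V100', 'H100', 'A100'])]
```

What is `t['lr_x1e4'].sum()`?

group by gpu, min of lr_x1e4:
gpu
A100    60
H100    23
T4      45
V100    19
Name: lr_x1e4, dtype: int64
reset_index():
    gpu  lr_x1e4
0  A100       60
1  H100       23
2    T4       45
3  V100       19
filter rows where gpu in ['V100', 'H100', 'A100']:
    gpu  lr_x1e4
0  A100       60
1  H100       23
3  V100       19

102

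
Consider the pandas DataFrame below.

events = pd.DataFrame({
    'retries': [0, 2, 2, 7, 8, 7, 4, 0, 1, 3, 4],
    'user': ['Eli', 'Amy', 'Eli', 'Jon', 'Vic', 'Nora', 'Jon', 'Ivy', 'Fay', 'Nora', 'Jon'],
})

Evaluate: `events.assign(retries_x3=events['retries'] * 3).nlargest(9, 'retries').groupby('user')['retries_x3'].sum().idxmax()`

add column retries_x3 = events['retries'] * 3:
    retries  user  retries_x3
0         0   Eli           0
1         2   Amy           6
2         2   Eli           6
3         7   Jon          21
4         8   Vic          24
5         7  Nora          21
6         4   Jon          12
7         0   Ivy           0
8         1   Fay           3
9         3  Nora           9
10        4   Jon          12
take 9 rows with largest retries:
    retries  user  retries_x3
4         8   Vic          24
3         7   Jon          21
5         7  Nora          21
6         4   Jon          12
10        4   Jon          12
9         3  Nora           9
1         2   Amy           6
2         2   Eli           6
8         1   Fay           3
group by user, sum of retries_x3:
user
Amy      6
Eli      6
Fay      3
Jon     45
Nora    30
Vic     24
Name: retries_x3, dtype: int64
Taking the label with the largest value gives Jon.

Jon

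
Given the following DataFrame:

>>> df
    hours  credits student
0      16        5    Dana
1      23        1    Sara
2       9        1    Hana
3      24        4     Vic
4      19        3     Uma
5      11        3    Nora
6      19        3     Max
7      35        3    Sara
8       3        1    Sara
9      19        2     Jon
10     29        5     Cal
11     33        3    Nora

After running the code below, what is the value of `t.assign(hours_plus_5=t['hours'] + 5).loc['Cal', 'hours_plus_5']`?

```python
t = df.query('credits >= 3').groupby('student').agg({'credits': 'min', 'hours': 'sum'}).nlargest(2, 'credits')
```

filter rows where credits >= 3:
    hours  credits student
0      16        5    Dana
3      24        4     Vic
4      19        3     Uma
5      11        3    Nora
6      19        3     Max
7      35        3    Sara
10     29        5     Cal
11     33        3    Nora
group by student: min(credits), sum(hours):
         credits  hours
student                
Cal            5     29
Dana           5     16
Max            3     19
Nora           3     44
Sara           3     35
Uma            3     19
Vic            4     24
take 2 rows with largest credits:
         credits  hours
student                
Cal            5     29
Dana           5     16
add column hours_plus_5 = t['hours'] + 5:
         credits  hours  hours_plus_5
student                              
Cal            5     29            34
Dana           5     16            21
Then the value at row 'Cal', column 'hours_plus_5': 34

34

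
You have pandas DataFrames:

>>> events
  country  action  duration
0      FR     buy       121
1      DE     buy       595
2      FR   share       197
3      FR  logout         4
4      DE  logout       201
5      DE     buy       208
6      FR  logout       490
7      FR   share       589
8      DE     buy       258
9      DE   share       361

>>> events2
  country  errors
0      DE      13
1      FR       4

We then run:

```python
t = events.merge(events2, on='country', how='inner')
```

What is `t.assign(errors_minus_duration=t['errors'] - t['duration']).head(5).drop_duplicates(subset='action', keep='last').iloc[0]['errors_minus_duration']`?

-582

merge on 'country' (how='inner') → 10 rows:
  country  action  duration  errors
0      FR     buy       121       4
1      DE     buy       595      13
2      FR   share       197       4
3      FR  logout         4       4
4      DE  logout       201      13
5      DE     buy       208      13
6      FR  logout       490       4
7      FR   share       589       4
8      DE     buy       258      13
9      DE   share       361      13
add column errors_minus_duration = t['errors'] - t['duration']:
  country  action  duration  errors  errors_minus_duration
0      FR     buy       121       4                   -117
1      DE     buy       595      13                   -582
2      FR   share       197       4                   -193
3      FR  logout         4       4                      0
4      DE  logout       201      13                   -188
5      DE     buy       208      13                   -195
6      FR  logout       490       4                   -486
7      FR   share       589       4                   -585
8      DE     buy       258      13                   -245
9      DE   share       361      13                   -348
take first 5 rows:
  country  action  duration  errors  errors_minus_duration
0      FR     buy       121       4                   -117
1      DE     buy       595      13                   -582
2      FR   share       197       4                   -193
3      FR  logout         4       4                      0
4      DE  logout       201      13                   -188
drop duplicate action (keep=last):
  country  action  duration  errors  errors_minus_duration
1      DE     buy       595      13                   -582
2      FR   share       197       4                   -193
4      DE  logout       201      13                   -188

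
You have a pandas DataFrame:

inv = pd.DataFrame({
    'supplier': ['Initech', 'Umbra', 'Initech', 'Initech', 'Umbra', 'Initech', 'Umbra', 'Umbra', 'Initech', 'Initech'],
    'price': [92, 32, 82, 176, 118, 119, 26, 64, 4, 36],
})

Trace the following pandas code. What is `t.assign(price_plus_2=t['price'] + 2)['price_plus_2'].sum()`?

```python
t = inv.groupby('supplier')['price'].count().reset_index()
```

group by supplier, count of price:
supplier
Initech    6
Umbra      4
Name: price, dtype: int64
reset_index():
  supplier  price
0  Initech      6
1    Umbra      4
add column price_plus_2 = t['price'] + 2:
  supplier  price  price_plus_2
0  Initech      6             8
1    Umbra      4             6
Taking the sum of column 'price_plus_2' gives 14.

14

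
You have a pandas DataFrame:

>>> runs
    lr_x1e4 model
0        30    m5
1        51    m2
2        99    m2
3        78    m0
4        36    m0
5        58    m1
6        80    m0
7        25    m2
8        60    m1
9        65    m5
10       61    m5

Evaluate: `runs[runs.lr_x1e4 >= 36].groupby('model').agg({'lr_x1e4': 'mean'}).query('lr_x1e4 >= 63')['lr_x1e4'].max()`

75.0

filter rows where lr_x1e4 >= 36:
    lr_x1e4 model
1        51    m2
2        99    m2
3        78    m0
4        36    m0
5        58    m1
6        80    m0
8        60    m1
9        65    m5
10       61    m5
group by model, mean of lr_x1e4:
         lr_x1e4
model           
m0     64.666667
m1     59.000000
m2     75.000000
m5     63.000000
filter rows where lr_x1e4 >= 63:
         lr_x1e4
model           
m0     64.666667
m2     75.000000
m5     63.000000
Hence 75.0.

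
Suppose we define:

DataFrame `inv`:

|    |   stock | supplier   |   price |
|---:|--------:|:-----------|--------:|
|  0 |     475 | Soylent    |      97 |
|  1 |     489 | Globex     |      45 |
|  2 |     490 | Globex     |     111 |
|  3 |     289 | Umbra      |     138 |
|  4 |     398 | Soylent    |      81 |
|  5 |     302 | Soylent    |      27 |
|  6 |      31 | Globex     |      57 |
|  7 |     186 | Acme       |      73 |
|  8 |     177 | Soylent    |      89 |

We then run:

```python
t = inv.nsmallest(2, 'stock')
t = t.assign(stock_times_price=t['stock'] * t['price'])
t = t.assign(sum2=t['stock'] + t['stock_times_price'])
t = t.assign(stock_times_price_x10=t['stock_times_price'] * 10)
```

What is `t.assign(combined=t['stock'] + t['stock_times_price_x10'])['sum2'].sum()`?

17728

take 2 rows with smallest stock:
   stock supplier  price
6     31   Globex     57
8    177  Soylent     89
add column stock_times_price = t['stock'] * t['price']:
   stock supplier  price  stock_times_price
6     31   Globex     57               1767
8    177  Soylent     89              15753
add column sum2 = t['stock'] + t['stock_times_price']:
   stock supplier  price  stock_times_price   sum2
6     31   Globex     57               1767   1798
8    177  Soylent     89              15753  15930
add column stock_times_price_x10 = t['stock_times_price'] * 10:
   stock supplier  price  stock_times_price   sum2  stock_times_price_x10
6     31   Globex     57               1767   1798                  17670
8    177  Soylent     89              15753  15930                 157530
add column combined = t['stock'] + t['stock_times_price_x10']:
   stock supplier  price  stock_times_price   sum2  stock_times_price_x10  combined
6     31   Globex     57               1767   1798                  17670     17701
8    177  Soylent     89              15753  15930                 157530    157707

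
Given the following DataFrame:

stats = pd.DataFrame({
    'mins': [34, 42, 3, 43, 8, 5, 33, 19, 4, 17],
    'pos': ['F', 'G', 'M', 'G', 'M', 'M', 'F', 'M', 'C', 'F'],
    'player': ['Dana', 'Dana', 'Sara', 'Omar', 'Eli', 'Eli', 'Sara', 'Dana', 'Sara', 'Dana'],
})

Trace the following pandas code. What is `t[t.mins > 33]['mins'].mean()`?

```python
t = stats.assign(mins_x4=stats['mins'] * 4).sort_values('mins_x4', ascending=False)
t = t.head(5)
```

add column mins_x4 = stats['mins'] * 4:
   mins pos player  mins_x4
0    34   F   Dana      136
1    42   G   Dana      168
2     3   M   Sara       12
3    43   G   Omar      172
4     8   M    Eli       32
5     5   M    Eli       20
6    33   F   Sara      132
7    19   M   Dana       76
8     4   C   Sara       16
9    17   F   Dana       68
sort by mins_x4 descending:
   mins pos player  mins_x4
3    43   G   Omar      172
1    42   G   Dana      168
0    34   F   Dana      136
6    33   F   Sara      132
7    19   M   Dana       76
9    17   F   Dana       68
4     8   M    Eli       32
5     5   M    Eli       20
8     4   C   Sara       16
2     3   M   Sara       12
take first 5 rows:
   mins pos player  mins_x4
3    43   G   Omar      172
1    42   G   Dana      168
0    34   F   Dana      136
6    33   F   Sara      132
7    19   M   Dana       76
filter rows where mins > 33:
   mins pos player  mins_x4
3    43   G   Omar      172
1    42   G   Dana      168
0    34   F   Dana      136
Reading off the mean of column 'mins', we get 39.6666666667.

39.6666666667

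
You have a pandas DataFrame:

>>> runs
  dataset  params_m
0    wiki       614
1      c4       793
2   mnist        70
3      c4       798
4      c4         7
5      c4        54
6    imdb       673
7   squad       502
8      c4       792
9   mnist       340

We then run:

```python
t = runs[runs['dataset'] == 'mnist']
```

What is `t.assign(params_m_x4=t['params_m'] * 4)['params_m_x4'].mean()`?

filter rows where dataset == 'mnist':
  dataset  params_m
2   mnist        70
9   mnist       340
add column params_m_x4 = t['params_m'] * 4:
  dataset  params_m  params_m_x4
2   mnist        70          280
9   mnist       340         1360
Reading off the mean of column 'params_m_x4', we get 820.0.

820.0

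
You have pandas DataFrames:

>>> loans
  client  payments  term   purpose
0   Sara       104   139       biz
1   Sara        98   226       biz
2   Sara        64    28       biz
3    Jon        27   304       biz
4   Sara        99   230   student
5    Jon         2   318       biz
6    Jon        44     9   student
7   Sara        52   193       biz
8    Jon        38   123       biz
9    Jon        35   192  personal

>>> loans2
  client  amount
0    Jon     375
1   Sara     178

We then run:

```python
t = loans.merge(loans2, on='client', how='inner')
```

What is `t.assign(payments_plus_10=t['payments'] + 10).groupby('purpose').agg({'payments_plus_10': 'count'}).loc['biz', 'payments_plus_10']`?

7

merge on 'client' (how='inner') → 10 rows:
  client  payments  term   purpose  amount
0   Sara       104   139       biz     178
1   Sara        98   226       biz     178
2   Sara        64    28       biz     178
3    Jon        27   304       biz     375
4   Sara        99   230   student     178
5    Jon         2   318       biz     375
6    Jon        44     9   student     375
7   Sara        52   193       biz     178
8    Jon        38   123       biz     375
9    Jon        35   192  personal     375
add column payments_plus_10 = t['payments'] + 10:
  client  payments  term   purpose  amount  payments_plus_10
0   Sara       104   139       biz     178               114
1   Sara        98   226       biz     178               108
2   Sara        64    28       biz     178                74
3    Jon        27   304       biz     375                37
4   Sara        99   230   student     178               109
5    Jon         2   318       biz     375                12
6    Jon        44     9   student     375                54
7   Sara        52   193       biz     178                62
8    Jon        38   123       biz     375                48
9    Jon        35   192  personal     375                45
group by purpose, count of payments_plus_10:
          payments_plus_10
purpose                   
biz                      7
personal                 1
student                  2
Then the value at row 'biz', column 'payments_plus_10': 7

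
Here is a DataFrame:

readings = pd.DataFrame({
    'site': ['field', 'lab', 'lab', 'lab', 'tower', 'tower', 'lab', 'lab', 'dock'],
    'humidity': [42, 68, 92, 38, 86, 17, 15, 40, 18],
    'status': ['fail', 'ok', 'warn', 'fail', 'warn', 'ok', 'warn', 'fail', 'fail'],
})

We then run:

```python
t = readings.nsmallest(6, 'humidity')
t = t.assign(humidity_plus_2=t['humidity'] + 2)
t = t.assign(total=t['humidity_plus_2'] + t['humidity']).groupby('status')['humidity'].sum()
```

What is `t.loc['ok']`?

take 6 rows with smallest humidity:
    site  humidity status
6    lab        15   warn
5  tower        17     ok
8   dock        18   fail
3    lab        38   fail
7    lab        40   fail
0  field        42   fail
add column humidity_plus_2 = t['humidity'] + 2:
    site  humidity status  humidity_plus_2
6    lab        15   warn               17
5  tower        17     ok               19
8   dock        18   fail               20
3    lab        38   fail               40
7    lab        40   fail               42
0  field        42   fail               44
add column total = t['humidity_plus_2'] + t['humidity']:
    site  humidity status  humidity_plus_2  total
6    lab        15   warn               17     32
5  tower        17     ok               19     36
8   dock        18   fail               20     38
3    lab        38   fail               40     78
7    lab        40   fail               42     82
0  field        42   fail               44     86
group by status, sum of humidity:
status
fail    138
ok       17
warn     15
Name: humidity, dtype: int64
Reading off the value at index 'ok', we get 17.

17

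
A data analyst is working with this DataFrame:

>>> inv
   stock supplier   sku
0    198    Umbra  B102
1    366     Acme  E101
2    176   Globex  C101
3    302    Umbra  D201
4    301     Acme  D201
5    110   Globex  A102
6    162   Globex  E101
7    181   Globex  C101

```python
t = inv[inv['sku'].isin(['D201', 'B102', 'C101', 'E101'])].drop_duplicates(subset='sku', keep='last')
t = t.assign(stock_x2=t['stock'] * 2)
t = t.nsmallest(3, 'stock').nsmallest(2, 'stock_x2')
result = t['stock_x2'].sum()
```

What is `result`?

686

filter rows where sku in ['D201', 'B102', 'C101', 'E101']:
   stock supplier   sku
0    198    Umbra  B102
1    366     Acme  E101
2    176   Globex  C101
3    302    Umbra  D201
4    301     Acme  D201
6    162   Globex  E101
7    181   Globex  C101
drop duplicate sku (keep=last):
   stock supplier   sku
0    198    Umbra  B102
4    301     Acme  D201
6    162   Globex  E101
7    181   Globex  C101
add column stock_x2 = t['stock'] * 2:
   stock supplier   sku  stock_x2
0    198    Umbra  B102       396
4    301     Acme  D201       602
6    162   Globex  E101       324
7    181   Globex  C101       362
take 3 rows with smallest stock:
   stock supplier   sku  stock_x2
6    162   Globex  E101       324
7    181   Globex  C101       362
0    198    Umbra  B102       396
take 2 rows with smallest stock_x2:
   stock supplier   sku  stock_x2
6    162   Globex  E101       324
7    181   Globex  C101       362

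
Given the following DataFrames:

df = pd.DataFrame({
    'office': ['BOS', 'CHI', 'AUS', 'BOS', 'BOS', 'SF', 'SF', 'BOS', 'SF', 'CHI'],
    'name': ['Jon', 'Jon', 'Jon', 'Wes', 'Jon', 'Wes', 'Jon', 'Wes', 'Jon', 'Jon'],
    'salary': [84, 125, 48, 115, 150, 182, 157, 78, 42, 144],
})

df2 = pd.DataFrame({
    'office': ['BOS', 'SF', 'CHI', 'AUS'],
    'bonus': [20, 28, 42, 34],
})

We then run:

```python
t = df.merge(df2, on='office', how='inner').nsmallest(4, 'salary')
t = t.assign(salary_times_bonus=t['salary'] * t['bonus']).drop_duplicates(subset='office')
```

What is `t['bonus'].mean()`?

merge on 'office' (how='inner') → 10 rows:
  office name  salary  bonus
0    BOS  Jon      84     20
1    CHI  Jon     125     42
2    AUS  Jon      48     34
3    BOS  Wes     115     20
4    BOS  Jon     150     20
5     SF  Wes     182     28
6     SF  Jon     157     28
7    BOS  Wes      78     20
8     SF  Jon      42     28
9    CHI  Jon     144     42
take 4 rows with smallest salary:
  office name  salary  bonus
8     SF  Jon      42     28
2    AUS  Jon      48     34
7    BOS  Wes      78     20
0    BOS  Jon      84     20
add column salary_times_bonus = t['salary'] * t['bonus']:
  office name  salary  bonus  salary_times_bonus
8     SF  Jon      42     28                1176
2    AUS  Jon      48     34                1632
7    BOS  Wes      78     20                1560
0    BOS  Jon      84     20                1680
drop duplicate office (keep=first):
  office name  salary  bonus  salary_times_bonus
8     SF  Jon      42     28                1176
2    AUS  Jon      48     34                1632
7    BOS  Wes      78     20                1560

27.3333333333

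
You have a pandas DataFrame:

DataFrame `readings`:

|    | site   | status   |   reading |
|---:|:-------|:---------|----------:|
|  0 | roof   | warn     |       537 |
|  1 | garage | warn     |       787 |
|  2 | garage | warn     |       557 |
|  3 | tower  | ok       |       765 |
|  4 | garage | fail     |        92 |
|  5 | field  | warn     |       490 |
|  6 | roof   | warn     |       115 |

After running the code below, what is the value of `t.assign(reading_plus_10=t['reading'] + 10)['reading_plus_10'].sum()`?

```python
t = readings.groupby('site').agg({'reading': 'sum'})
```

3383

group by site, sum of reading:
        reading
site           
field       490
garage     1436
roof        652
tower       765
add column reading_plus_10 = t['reading'] + 10:
        reading  reading_plus_10
site                            
field       490              500
garage     1436             1446
roof        652              662
tower       765              775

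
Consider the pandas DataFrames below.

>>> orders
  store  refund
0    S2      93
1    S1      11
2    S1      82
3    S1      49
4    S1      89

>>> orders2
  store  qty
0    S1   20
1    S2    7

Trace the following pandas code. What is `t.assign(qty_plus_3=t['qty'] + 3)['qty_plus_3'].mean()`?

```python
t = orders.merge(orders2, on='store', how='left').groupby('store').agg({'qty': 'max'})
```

merge on 'store' (how='left') → 5 rows:
  store  refund  qty
0    S2      93    7
1    S1      11   20
2    S1      82   20
3    S1      49   20
4    S1      89   20
group by store, max of qty:
       qty
store     
S1      20
S2       7
add column qty_plus_3 = t['qty'] + 3:
       qty  qty_plus_3
store                 
S1      20          23
S2       7          10

16.5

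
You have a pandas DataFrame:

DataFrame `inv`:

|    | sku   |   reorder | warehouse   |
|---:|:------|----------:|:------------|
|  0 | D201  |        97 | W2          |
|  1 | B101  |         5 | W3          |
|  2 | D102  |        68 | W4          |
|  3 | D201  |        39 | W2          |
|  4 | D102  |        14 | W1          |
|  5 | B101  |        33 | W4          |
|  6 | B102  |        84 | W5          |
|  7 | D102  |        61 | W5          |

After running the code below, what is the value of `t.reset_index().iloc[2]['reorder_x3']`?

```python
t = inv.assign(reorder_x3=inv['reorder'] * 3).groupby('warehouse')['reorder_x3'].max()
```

add column reorder_x3 = inv['reorder'] * 3:
    sku  reorder warehouse  reorder_x3
0  D201       97        W2         291
1  B101        5        W3          15
2  D102       68        W4         204
3  D201       39        W2         117
4  D102       14        W1          42
5  B101       33        W4          99
6  B102       84        W5         252
7  D102       61        W5         183
group by warehouse, max of reorder_x3:
warehouse
W1     42
W2    291
W3     15
W4    204
W5    252
Name: reorder_x3, dtype: int64
reset_index():
  warehouse  reorder_x3
0        W1          42
1        W2         291
2        W3          15
3        W4         204
4        W5         252

15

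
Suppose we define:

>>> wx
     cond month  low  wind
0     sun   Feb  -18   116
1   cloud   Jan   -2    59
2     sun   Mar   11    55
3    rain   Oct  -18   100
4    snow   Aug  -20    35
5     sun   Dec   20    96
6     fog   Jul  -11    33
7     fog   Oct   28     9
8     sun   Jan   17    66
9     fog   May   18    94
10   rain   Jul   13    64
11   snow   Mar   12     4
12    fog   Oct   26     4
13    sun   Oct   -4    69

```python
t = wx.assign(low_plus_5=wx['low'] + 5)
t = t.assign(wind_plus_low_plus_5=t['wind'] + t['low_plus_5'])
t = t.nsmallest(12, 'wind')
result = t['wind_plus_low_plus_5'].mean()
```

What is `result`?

63.0

add column low_plus_5 = wx['low'] + 5:
     cond month  low  wind  low_plus_5
0     sun   Feb  -18   116         -13
1   cloud   Jan   -2    59           3
2     sun   Mar   11    55          16
3    rain   Oct  -18   100         -13
4    snow   Aug  -20    35         -15
5     sun   Dec   20    96          25
6     fog   Jul  -11    33          -6
7     fog   Oct   28     9          33
8     sun   Jan   17    66          22
9     fog   May   18    94          23
10   rain   Jul   13    64          18
11   snow   Mar   12     4          17
12    fog   Oct   26     4          31
13    sun   Oct   -4    69           1
add column wind_plus_low_plus_5 = t['wind'] + t['low_plus_5']:
     cond month  low  wind  low_plus_5  wind_plus_low_plus_5
0     sun   Feb  -18   116         -13                   103
1   cloud   Jan   -2    59           3                    62
2     sun   Mar   11    55          16                    71
3    rain   Oct  -18   100         -13                    87
4    snow   Aug  -20    35         -15                    20
5     sun   Dec   20    96          25                   121
6     fog   Jul  -11    33          -6                    27
7     fog   Oct   28     9          33                    42
8     sun   Jan   17    66          22                    88
9     fog   May   18    94          23                   117
10   rain   Jul   13    64          18                    82
11   snow   Mar   12     4          17                    21
12    fog   Oct   26     4          31                    35
13    sun   Oct   -4    69           1                    70
take 12 rows with smallest wind:
     cond month  low  wind  low_plus_5  wind_plus_low_plus_5
11   snow   Mar   12     4          17                    21
12    fog   Oct   26     4          31                    35
7     fog   Oct   28     9          33                    42
6     fog   Jul  -11    33          -6                    27
4    snow   Aug  -20    35         -15                    20
2     sun   Mar   11    55          16                    71
1   cloud   Jan   -2    59           3                    62
10   rain   Jul   13    64          18                    82
8     sun   Jan   17    66          22                    88
13    sun   Oct   -4    69           1                    70
9     fog   May   18    94          23                   117
5     sun   Dec   20    96          25                   121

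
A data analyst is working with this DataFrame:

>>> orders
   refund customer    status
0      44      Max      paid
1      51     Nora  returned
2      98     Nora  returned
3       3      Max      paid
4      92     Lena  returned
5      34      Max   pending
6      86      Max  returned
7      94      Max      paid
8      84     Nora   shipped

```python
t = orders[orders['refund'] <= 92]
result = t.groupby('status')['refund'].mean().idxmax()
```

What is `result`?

filter rows where refund <= 92:
   refund customer    status
0      44      Max      paid
1      51     Nora  returned
3       3      Max      paid
4      92     Lena  returned
5      34      Max   pending
6      86      Max  returned
8      84     Nora   shipped
group by status, mean of refund:
status
paid        23.500000
pending     34.000000
returned    76.333333
shipped     84.000000
Name: refund, dtype: float64
So idxmax() = shipped.

shipped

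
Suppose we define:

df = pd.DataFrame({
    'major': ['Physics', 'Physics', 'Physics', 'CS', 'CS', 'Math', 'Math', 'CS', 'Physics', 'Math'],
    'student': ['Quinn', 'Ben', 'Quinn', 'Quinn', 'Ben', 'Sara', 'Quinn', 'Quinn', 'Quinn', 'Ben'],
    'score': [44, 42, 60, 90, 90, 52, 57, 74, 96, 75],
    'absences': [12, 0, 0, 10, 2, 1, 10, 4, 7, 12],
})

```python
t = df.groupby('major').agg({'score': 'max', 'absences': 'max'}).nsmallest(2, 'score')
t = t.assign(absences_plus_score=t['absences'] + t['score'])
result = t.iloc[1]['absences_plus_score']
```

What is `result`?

group by major: max(score), max(absences):
         score  absences
major                   
CS          90        10
Math        75        12
Physics     96        12
take 2 rows with smallest score:
       score  absences
major                 
Math      75        12
CS        90        10
add column absences_plus_score = t['absences'] + t['score']:
       score  absences  absences_plus_score
major                                      
Math      75        12                   87
CS        90        10                  100

100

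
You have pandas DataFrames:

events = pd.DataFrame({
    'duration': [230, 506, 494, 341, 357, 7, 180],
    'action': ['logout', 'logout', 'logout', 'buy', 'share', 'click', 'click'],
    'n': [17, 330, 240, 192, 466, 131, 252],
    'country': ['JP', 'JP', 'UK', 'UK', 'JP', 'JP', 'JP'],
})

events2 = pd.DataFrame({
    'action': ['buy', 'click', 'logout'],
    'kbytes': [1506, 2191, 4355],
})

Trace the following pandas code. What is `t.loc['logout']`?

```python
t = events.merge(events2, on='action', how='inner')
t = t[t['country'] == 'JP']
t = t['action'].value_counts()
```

2

merge on 'action' (how='inner') → 6 rows:
   duration  action    n country  kbytes
0       230  logout   17      JP    4355
1       506  logout  330      JP    4355
2       494  logout  240      UK    4355
3       341     buy  192      UK    1506
4         7   click  131      JP    2191
5       180   click  252      JP    2191
filter rows where country == 'JP':
   duration  action    n country  kbytes
0       230  logout   17      JP    4355
1       506  logout  330      JP    4355
4         7   click  131      JP    2191
5       180   click  252      JP    2191
value_counts of action:
action
logout    2
click     2
Name: count, dtype: int64
Reading off the value at index 'logout', we get 2.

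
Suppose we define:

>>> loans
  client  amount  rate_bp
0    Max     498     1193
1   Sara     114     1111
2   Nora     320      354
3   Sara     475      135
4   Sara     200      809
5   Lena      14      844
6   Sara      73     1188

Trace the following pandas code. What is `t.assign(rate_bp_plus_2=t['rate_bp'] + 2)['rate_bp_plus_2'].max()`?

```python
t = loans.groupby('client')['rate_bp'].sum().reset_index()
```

3245

group by client, sum of rate_bp:
client
Lena     844
Max     1193
Nora     354
Sara    3243
Name: rate_bp, dtype: int64
reset_index():
  client  rate_bp
0   Lena      844
1    Max     1193
2   Nora      354
3   Sara     3243
add column rate_bp_plus_2 = t['rate_bp'] + 2:
  client  rate_bp  rate_bp_plus_2
0   Lena      844             846
1    Max     1193            1195
2   Nora      354             356
3   Sara     3243            3245
The max of column 'rate_bp_plus_2' is 3245.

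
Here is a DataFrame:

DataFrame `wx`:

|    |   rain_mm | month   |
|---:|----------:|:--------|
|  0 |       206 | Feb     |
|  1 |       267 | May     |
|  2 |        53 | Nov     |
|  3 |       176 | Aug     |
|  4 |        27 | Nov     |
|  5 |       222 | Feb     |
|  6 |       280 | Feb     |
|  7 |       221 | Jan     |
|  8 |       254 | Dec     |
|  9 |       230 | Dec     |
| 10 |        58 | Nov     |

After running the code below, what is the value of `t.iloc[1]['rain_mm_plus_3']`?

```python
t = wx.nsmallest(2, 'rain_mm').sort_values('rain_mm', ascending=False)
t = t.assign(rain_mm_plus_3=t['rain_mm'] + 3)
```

30

take 2 rows with smallest rain_mm:
   rain_mm month
4       27   Nov
2       53   Nov
sort by rain_mm descending:
   rain_mm month
2       53   Nov
4       27   Nov
add column rain_mm_plus_3 = t['rain_mm'] + 3:
   rain_mm month  rain_mm_plus_3
2       53   Nov              56
4       27   Nov              30
value at position 1, column 'rain_mm_plus_3' → 30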